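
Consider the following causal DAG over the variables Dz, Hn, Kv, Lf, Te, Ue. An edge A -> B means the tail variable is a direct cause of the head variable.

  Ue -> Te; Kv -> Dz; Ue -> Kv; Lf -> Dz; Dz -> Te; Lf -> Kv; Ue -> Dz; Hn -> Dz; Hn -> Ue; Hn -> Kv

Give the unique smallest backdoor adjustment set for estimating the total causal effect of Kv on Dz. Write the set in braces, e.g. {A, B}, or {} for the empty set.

Variables eligible for adjustment (non-descendants of Kv, excluding Kv and Dz): {Hn, Lf, Ue}.
Backdoor paths from Kv to Dz:
  P1: Kv <- Hn -> Ue -> Dz
  P2: Kv <- Hn -> Ue -> Te <- Dz
  P3: Kv <- Hn -> Dz
  P4: Kv <- Ue <- Hn -> Dz
  P5: Kv <- Ue -> Dz
  P6: Kv <- Ue -> Te <- Dz
  P7: Kv <- Lf -> Dz
The empty set is not sufficient: P1 (Kv <- Hn -> Ue -> Dz) has no collider blocking it and no conditioned non-collider, so it is open.
Try {Hn, Lf, Ue}:
  P1: blocked at fork node Hn ∈ conditioning set.
  P2: blocked at fork node Hn ∈ conditioning set.
  P3: blocked at fork node Hn ∈ conditioning set.
  P4: blocked at chain node Ue ∈ conditioning set.
  P5: blocked at fork node Ue ∈ conditioning set.
  P6: blocked at fork node Ue ∈ conditioning set.
  P7: blocked at fork node Lf ∈ conditioning set.
{Hn, Lf, Ue} contains no descendant of Kv and blocks every backdoor path.
Every element of {Hn, Lf, Ue} is needed (dropping Hn leaves P3 open; dropping Lf leaves P7 open; dropping Ue leaves P5 open), so no proper subset is valid.
Among all size-3 subsets of the eligible variables, only {Hn, Lf, Ue} blocks every backdoor path, so it is the unique smallest valid adjustment set.

{Hn, Lf, Ue}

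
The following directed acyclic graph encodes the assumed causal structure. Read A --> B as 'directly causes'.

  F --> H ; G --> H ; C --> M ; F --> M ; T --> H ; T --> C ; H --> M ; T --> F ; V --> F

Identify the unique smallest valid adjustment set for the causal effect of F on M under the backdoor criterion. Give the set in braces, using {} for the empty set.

{T}

Variables eligible for adjustment (non-descendants of F, excluding F and M): {C, G, T, V}.
Backdoor paths from F to M:
  P1: F <- T -> C -> M
  P2: F <- T -> H -> M
The empty set is not sufficient: P1 (F <- T -> C -> M) has no collider blocking it and no conditioned non-collider, so it is open.
Try {T}:
  P1: blocked at fork node T ∈ conditioning set.
  P2: blocked at fork node T ∈ conditioning set.
{T} contains no descendant of F and blocks every backdoor path.
No other singleton works — e.g. {G} leaves P1 open — so {T} is the unique smallest valid adjustment set.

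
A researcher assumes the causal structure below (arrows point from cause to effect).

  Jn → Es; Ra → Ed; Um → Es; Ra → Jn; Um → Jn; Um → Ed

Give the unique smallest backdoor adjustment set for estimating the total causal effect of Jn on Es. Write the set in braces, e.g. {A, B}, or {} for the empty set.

{Um}

Variables eligible for adjustment (non-descendants of Jn, excluding Jn and Es): {Ed, Ra, Um}.
Backdoor paths from Jn to Es:
  P1: Jn <- Ra -> Ed <- Um -> Es
  P2: Jn <- Um -> Es
The empty set is not sufficient: P2 (Jn <- Um -> Es) has no collider blocking it and no conditioned non-collider, so it is open.
Try {Um}:
  P1: blocked at collider Ed (neither it nor any descendant is in the conditioning set).
  P2: blocked at fork node Um ∈ conditioning set.
{Um} contains no descendant of Jn and blocks every backdoor path.
No other singleton works — e.g. {Ra} leaves P2 open — so {Um} is the unique smallest valid adjustment set.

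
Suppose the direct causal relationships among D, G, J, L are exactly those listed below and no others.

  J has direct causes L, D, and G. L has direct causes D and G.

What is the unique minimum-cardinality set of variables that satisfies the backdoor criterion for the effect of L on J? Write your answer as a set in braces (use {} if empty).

{D, G}

Variables eligible for adjustment (non-descendants of L, excluding L and J): {D, G}.
Backdoor paths from L to J:
  P1: L <- G -> J
  P2: L <- D -> J
The empty set is not sufficient: P1 (L <- G -> J) has no collider blocking it and no conditioned non-collider, so it is open.
Try {D, G}:
  P1: blocked at fork node G ∈ conditioning set.
  P2: blocked at fork node D ∈ conditioning set.
{D, G} contains no descendant of L and blocks every backdoor path.
Every element of {D, G} is needed (dropping D leaves P2 open; dropping G leaves P1 open), so no proper subset is valid.
Among all size-2 subsets of the eligible variables, only {D, G} blocks every backdoor path, so it is the unique smallest valid adjustment set.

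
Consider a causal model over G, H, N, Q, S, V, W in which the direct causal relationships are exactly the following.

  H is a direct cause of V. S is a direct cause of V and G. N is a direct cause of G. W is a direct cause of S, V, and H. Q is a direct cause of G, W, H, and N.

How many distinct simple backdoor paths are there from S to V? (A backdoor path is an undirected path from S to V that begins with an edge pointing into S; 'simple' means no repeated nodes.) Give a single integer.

A backdoor path from S to V is any simple undirected path whose first edge points into S (i.e. leaves S via a parent).
Parents of S: {W}.
Enumerating:
  P1: S <- W <- Q -> H -> V
  P2: S <- W -> H -> V
  P3: S <- W -> V
That exhausts the simple backdoor paths. Count: 3.

3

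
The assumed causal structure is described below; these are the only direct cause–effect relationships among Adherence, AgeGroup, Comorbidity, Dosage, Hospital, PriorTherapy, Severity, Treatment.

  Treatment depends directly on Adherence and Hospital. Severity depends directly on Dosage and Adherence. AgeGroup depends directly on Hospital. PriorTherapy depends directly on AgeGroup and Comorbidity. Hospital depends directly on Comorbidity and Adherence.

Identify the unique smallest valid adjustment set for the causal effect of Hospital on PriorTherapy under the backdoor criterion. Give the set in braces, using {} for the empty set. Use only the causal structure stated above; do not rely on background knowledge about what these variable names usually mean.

Variables eligible for adjustment (non-descendants of Hospital, excluding Hospital and PriorTherapy): {Adherence, Comorbidity, Dosage, Severity}.
Backdoor paths from Hospital to PriorTherapy:
  P1: Hospital <- Comorbidity -> PriorTherapy
The empty set is not sufficient: P1 (Hospital <- Comorbidity -> PriorTherapy) has no collider blocking it and no conditioned non-collider, so it is open.
Try {Comorbidity}:
  P1: blocked at fork node Comorbidity ∈ conditioning set.
{Comorbidity} contains no descendant of Hospital and blocks every backdoor path.
No other singleton works — e.g. {Dosage} leaves P1 open — so {Comorbidity} is the unique smallest valid adjustment set.

{Comorbidity}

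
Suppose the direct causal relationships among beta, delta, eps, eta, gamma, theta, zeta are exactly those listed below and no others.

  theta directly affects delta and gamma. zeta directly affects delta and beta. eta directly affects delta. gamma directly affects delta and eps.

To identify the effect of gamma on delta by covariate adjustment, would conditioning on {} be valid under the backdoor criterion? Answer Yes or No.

No

Backdoor paths from gamma to delta (paths whose first edge points into gamma):
  P1: gamma <- theta -> delta
Condition 1 (no descendant of gamma in the set): holds — descendants of gamma are {delta, eps}; none are in {}.
Condition 2 (every backdoor path blocked by {}):
  P1: open — no interior node is in the conditioning set.
{} does not satisfy the backdoor criterion.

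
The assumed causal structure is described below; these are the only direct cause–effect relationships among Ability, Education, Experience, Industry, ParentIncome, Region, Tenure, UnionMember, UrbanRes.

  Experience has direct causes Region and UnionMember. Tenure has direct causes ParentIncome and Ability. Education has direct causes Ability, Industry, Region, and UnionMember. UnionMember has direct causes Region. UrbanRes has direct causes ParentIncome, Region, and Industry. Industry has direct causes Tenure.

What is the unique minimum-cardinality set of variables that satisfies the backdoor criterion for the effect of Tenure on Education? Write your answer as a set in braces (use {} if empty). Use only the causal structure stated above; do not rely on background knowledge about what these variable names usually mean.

{Ability}

Variables eligible for adjustment (non-descendants of Tenure, excluding Tenure and Education): {Ability, Experience, ParentIncome, Region, UnionMember}.
Backdoor paths from Tenure to Education:
  P1: Tenure <- Ability -> Education
  P2: Tenure <- ParentIncome -> UrbanRes <- Region -> UnionMember -> Education
  P3: Tenure <- ParentIncome -> UrbanRes <- Region -> Education
  P4: Tenure <- ParentIncome -> UrbanRes <- Region -> Experience <- UnionMember -> Education
  P5: Tenure <- ParentIncome -> UrbanRes <- Industry -> Education
The empty set is not sufficient: P1 (Tenure <- Ability -> Education) has no collider blocking it and no conditioned non-collider, so it is open.
Try {Ability}:
  P1: blocked at fork node Ability ∈ conditioning set.
  P2: blocked at collider UrbanRes (neither it nor any descendant is in the conditioning set).
  P3: blocked at collider UrbanRes (neither it nor any descendant is in the conditioning set).
  P4: blocked at collider UrbanRes (neither it nor any descendant is in the conditioning set).
  P5: blocked at collider UrbanRes (neither it nor any descendant is in the conditioning set).
{Ability} contains no descendant of Tenure and blocks every backdoor path.
No other singleton works — e.g. {Region} leaves P1 open — so {Ability} is the unique smallest valid adjustment set.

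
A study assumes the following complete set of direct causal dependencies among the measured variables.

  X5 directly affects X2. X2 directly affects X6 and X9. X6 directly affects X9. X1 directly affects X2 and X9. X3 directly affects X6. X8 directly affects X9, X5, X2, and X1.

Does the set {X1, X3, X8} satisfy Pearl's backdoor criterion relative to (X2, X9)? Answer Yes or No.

Yes

Backdoor paths from X2 to X9 (paths whose first edge points into X2):
  P1: X2 <- X8 -> X1 -> X9
  P2: X2 <- X8 -> X9
  P3: X2 <- X5 <- X8 -> X1 -> X9
  P4: X2 <- X5 <- X8 -> X9
  P5: X2 <- X1 <- X8 -> X9
  P6: X2 <- X1 -> X9
Condition 1 (no descendant of X2 in the set): holds — descendants of X2 are {X6, X9}; none are in {X1, X3, X8}.
Condition 2 (every backdoor path blocked by {X1, X3, X8}):
  P1: blocked at fork node X8 ∈ conditioning set.
  P2: blocked at fork node X8 ∈ conditioning set.
  P3: blocked at fork node X8 ∈ conditioning set.
  P4: blocked at fork node X8 ∈ conditioning set.
  P5: blocked at chain node X1 ∈ conditioning set.
  P6: blocked at fork node X1 ∈ conditioning set.
{X1, X3, X8} satisfies the backdoor criterion.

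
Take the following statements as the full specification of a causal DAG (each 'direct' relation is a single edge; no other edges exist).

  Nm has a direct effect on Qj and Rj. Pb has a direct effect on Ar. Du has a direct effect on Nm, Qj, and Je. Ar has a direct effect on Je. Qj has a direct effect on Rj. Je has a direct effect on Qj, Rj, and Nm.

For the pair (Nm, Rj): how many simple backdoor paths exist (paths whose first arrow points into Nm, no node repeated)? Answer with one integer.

A backdoor path from Nm to Rj is any simple undirected path whose first edge points into Nm (i.e. leaves Nm via a parent).
Parents of Nm: {Du, Je}.
Enumerating:
  P1: Nm <- Du -> Je -> Qj -> Rj
  P2: Nm <- Du -> Je -> Rj
  P3: Nm <- Du -> Qj <- Je -> Rj
  P4: Nm <- Du -> Qj -> Rj
  P5: Nm <- Je <- Du -> Qj -> Rj
  P6: Nm <- Je -> Qj -> Rj
  P7: Nm <- Je -> Rj
That exhausts the simple backdoor paths. Count: 7.

7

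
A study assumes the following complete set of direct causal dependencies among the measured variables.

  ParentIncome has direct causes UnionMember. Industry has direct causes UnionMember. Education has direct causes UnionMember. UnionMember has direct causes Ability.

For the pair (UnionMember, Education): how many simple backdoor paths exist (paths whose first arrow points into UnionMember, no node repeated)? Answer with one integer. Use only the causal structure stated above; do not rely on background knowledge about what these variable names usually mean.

0

A backdoor path from UnionMember to Education is any simple undirected path whose first edge points into UnionMember (i.e. leaves UnionMember via a parent).
Parents of UnionMember: {Ability}.
No simple path from any parent of UnionMember reaches Education without revisiting UnionMember, so there are no backdoor paths.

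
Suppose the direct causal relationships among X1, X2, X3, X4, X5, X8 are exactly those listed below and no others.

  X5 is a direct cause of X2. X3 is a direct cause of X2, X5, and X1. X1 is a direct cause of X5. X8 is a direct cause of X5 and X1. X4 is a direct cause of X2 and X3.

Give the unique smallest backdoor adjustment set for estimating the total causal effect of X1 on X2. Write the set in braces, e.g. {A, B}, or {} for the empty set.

{X3, X8}

Variables eligible for adjustment (non-descendants of X1, excluding X1 and X2): {X3, X4, X8}.
Backdoor paths from X1 to X2:
  P1: X1 <- X8 -> X5 <- X3 <- X4 -> X2
  P2: X1 <- X8 -> X5 <- X3 -> X2
  P3: X1 <- X8 -> X5 -> X2
  P4: X1 <- X3 <- X4 -> X2
  P5: X1 <- X3 -> X5 -> X2
  P6: X1 <- X3 -> X2
The empty set is not sufficient: P3 (X1 <- X8 -> X5 -> X2) has no collider blocking it and no conditioned non-collider, so it is open.
Try {X3, X8}:
  P1: blocked at fork node X8 ∈ conditioning set.
  P2: blocked at fork node X8 ∈ conditioning set.
  P3: blocked at fork node X8 ∈ conditioning set.
  P4: blocked at chain node X3 ∈ conditioning set.
  P5: blocked at fork node X3 ∈ conditioning set.
  P6: blocked at fork node X3 ∈ conditioning set.
{X3, X8} contains no descendant of X1 and blocks every backdoor path.
Every element of {X3, X8} is needed (dropping X3 leaves P4 open; dropping X8 leaves P3 open), so no proper subset is valid.
Among all size-2 subsets of the eligible variables, only {X3, X8} blocks every backdoor path, so it is the unique smallest valid adjustment set.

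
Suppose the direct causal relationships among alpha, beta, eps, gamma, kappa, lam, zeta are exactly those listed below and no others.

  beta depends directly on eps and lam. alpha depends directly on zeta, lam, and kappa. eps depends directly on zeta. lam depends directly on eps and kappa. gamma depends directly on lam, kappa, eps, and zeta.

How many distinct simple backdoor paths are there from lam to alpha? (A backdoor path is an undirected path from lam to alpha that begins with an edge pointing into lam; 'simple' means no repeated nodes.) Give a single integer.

7

A backdoor path from lam to alpha is any simple undirected path whose first edge points into lam (i.e. leaves lam via a parent).
Parents of lam: {eps, kappa}.
Enumerating:
  P1: lam <- kappa -> gamma <- zeta -> alpha
  P2: lam <- kappa -> gamma <- eps <- zeta -> alpha
  P3: lam <- kappa -> alpha
  P4: lam <- eps <- zeta -> gamma <- kappa -> alpha
  P5: lam <- eps <- zeta -> alpha
  P6: lam <- eps -> gamma <- kappa -> alpha
  P7: lam <- eps -> gamma <- zeta -> alpha
That exhausts the simple backdoor paths. Count: 7.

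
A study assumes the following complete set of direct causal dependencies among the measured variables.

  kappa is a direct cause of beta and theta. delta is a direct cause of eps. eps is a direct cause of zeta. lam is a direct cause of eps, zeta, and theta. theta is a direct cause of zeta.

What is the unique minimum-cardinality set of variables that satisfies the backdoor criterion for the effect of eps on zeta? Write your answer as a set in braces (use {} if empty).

Variables eligible for adjustment (non-descendants of eps, excluding eps and zeta): {beta, delta, kappa, lam, theta}.
Backdoor paths from eps to zeta:
  P1: eps <- lam -> theta -> zeta
  P2: eps <- lam -> zeta
The empty set is not sufficient: P1 (eps <- lam -> theta -> zeta) has no collider blocking it and no conditioned non-collider, so it is open.
Try {lam}:
  P1: blocked at fork node lam ∈ conditioning set.
  P2: blocked at fork node lam ∈ conditioning set.
{lam} contains no descendant of eps and blocks every backdoor path.
No other singleton works — e.g. {delta} leaves P1 open — so {lam} is the unique smallest valid adjustment set.

{lam}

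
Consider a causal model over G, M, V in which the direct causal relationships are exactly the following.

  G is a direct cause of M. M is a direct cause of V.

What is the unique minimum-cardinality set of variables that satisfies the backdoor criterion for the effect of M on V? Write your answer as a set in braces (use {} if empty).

Variables eligible for adjustment (non-descendants of M, excluding M and V): {G}.
Backdoor paths from M to V:
  (none)
With no backdoor paths the empty set already satisfies the criterion, and it is trivially minimal.

{}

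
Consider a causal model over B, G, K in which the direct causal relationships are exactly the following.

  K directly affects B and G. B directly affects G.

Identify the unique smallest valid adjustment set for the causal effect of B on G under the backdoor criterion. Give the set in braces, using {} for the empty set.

{K}

Variables eligible for adjustment (non-descendants of B, excluding B and G): {K}.
Backdoor paths from B to G:
  P1: B <- K -> G
The empty set is not sufficient: P1 (B <- K -> G) has no collider blocking it and no conditioned non-collider, so it is open.
Try {K}:
  P1: blocked at fork node K ∈ conditioning set.
{K} contains no descendant of B and blocks every backdoor path.
{K} is the unique smallest valid adjustment set.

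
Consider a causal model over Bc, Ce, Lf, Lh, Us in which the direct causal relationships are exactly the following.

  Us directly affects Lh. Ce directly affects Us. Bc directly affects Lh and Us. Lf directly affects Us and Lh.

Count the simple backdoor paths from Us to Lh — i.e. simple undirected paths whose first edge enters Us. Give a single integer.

A backdoor path from Us to Lh is any simple undirected path whose first edge points into Us (i.e. leaves Us via a parent).
Parents of Us: {Bc, Ce, Lf}.
Enumerating:
  P1: Us <- Lf -> Lh
  P2: Us <- Bc -> Lh
That exhausts the simple backdoor paths. Count: 2.

2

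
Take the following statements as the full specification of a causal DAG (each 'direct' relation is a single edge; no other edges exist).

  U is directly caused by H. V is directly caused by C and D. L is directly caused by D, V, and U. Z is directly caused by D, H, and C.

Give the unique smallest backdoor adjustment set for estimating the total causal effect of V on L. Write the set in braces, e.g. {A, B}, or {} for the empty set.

Variables eligible for adjustment (non-descendants of V, excluding V and L): {C, D, H, U, Z}.
Backdoor paths from V to L:
  P1: V <- D -> L
  P2: V <- D -> Z <- H -> U -> L
  P3: V <- C -> Z <- D -> L
  P4: V <- C -> Z <- H -> U -> L
The empty set is not sufficient: P1 (V <- D -> L) has no collider blocking it and no conditioned non-collider, so it is open.
Try {D}:
  P1: blocked at fork node D ∈ conditioning set.
  P2: blocked at fork node D ∈ conditioning set.
  P3: blocked at collider Z (neither it nor any descendant is in the conditioning set).
  P4: blocked at collider Z (neither it nor any descendant is in the conditioning set).
{D} contains no descendant of V and blocks every backdoor path.
No other singleton works — e.g. {H} leaves P1 open — so {D} is the unique smallest valid adjustment set.

{D}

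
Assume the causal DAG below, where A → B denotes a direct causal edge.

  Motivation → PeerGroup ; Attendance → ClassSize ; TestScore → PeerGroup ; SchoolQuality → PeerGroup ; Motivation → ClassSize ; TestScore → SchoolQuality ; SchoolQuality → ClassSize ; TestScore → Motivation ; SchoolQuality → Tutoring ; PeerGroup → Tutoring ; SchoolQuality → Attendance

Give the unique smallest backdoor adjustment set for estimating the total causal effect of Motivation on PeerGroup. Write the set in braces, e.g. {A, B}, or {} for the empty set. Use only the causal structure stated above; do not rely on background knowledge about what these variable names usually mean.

Variables eligible for adjustment (non-descendants of Motivation, excluding Motivation and PeerGroup): {Attendance, SchoolQuality, TestScore}.
Backdoor paths from Motivation to PeerGroup:
  P1: Motivation <- TestScore -> SchoolQuality -> PeerGroup
  P2: Motivation <- TestScore -> SchoolQuality -> Tutoring <- PeerGroup
  P3: Motivation <- TestScore -> PeerGroup
The empty set is not sufficient: P1 (Motivation <- TestScore -> SchoolQuality -> PeerGroup) has no collider blocking it and no conditioned non-collider, so it is open.
Try {TestScore}:
  P1: blocked at fork node TestScore ∈ conditioning set.
  P2: blocked at fork node TestScore ∈ conditioning set.
  P3: blocked at fork node TestScore ∈ conditioning set.
{TestScore} contains no descendant of Motivation and blocks every backdoor path.
No other singleton works — e.g. {SchoolQuality} leaves P3 open — so {TestScore} is the unique smallest valid adjustment set.

{TestScore}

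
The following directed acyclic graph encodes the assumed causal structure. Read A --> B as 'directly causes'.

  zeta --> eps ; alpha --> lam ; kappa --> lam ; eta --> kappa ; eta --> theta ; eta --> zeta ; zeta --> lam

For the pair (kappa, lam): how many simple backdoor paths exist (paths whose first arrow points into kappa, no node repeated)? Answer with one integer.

A backdoor path from kappa to lam is any simple undirected path whose first edge points into kappa (i.e. leaves kappa via a parent).
Parents of kappa: {eta}.
Enumerating:
  P1: kappa <- eta -> zeta -> lam
That exhausts the simple backdoor paths. Count: 1.

1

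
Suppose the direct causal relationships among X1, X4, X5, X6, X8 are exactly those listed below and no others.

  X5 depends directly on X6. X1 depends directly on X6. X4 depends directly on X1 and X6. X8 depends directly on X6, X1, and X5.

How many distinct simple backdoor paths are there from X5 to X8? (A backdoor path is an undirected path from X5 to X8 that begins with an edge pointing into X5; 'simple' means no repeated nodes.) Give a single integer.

A backdoor path from X5 to X8 is any simple undirected path whose first edge points into X5 (i.e. leaves X5 via a parent).
Parents of X5: {X6}.
Enumerating:
  P1: X5 <- X6 -> X1 -> X8
  P2: X5 <- X6 -> X4 <- X1 -> X8
  P3: X5 <- X6 -> X8
That exhausts the simple backdoor paths. Count: 3.

3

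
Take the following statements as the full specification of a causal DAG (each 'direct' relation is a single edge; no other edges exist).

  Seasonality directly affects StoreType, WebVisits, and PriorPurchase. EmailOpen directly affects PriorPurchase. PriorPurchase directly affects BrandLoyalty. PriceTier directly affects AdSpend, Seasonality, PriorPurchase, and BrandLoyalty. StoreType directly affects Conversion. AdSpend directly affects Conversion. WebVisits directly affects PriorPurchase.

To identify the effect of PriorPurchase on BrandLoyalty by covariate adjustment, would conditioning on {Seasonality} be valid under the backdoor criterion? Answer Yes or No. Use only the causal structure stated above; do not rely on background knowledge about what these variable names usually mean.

Backdoor paths from PriorPurchase to BrandLoyalty (paths whose first edge points into PriorPurchase):
  P1: PriorPurchase <- PriceTier -> BrandLoyalty
  P2: PriorPurchase <- Seasonality <- PriceTier -> BrandLoyalty
  P3: PriorPurchase <- Seasonality -> StoreType -> Conversion <- AdSpend <- PriceTier -> BrandLoyalty
  P4: PriorPurchase <- WebVisits <- Seasonality <- PriceTier -> BrandLoyalty
  P5: PriorPurchase <- WebVisits <- Seasonality -> StoreType -> Conversion <- AdSpend <- PriceTier -> BrandLoyalty
Condition 1 (no descendant of PriorPurchase in the set): holds — descendants of PriorPurchase are {BrandLoyalty}; none are in {Seasonality}.
Condition 2 (every backdoor path blocked by {Seasonality}):
  P1: open — no interior node is in the conditioning set.
  P2: blocked at chain node Seasonality ∈ conditioning set.
  P3: blocked at fork node Seasonality ∈ conditioning set.
  P4: blocked at chain node Seasonality ∈ conditioning set.
  P5: blocked at fork node Seasonality ∈ conditioning set.
{Seasonality} does not satisfy the backdoor criterion.

No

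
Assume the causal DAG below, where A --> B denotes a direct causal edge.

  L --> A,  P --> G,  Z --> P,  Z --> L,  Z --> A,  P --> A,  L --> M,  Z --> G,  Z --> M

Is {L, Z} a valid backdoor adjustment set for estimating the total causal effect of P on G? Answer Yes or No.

Yes

Backdoor paths from P to G (paths whose first edge points into P):
  P1: P <- Z -> G
Condition 1 (no descendant of P in the set): holds — descendants of P are {A, G}; none are in {L, Z}.
Condition 2 (every backdoor path blocked by {L, Z}):
  P1: blocked at fork node Z ∈ conditioning set.
{L, Z} satisfies the backdoor criterion.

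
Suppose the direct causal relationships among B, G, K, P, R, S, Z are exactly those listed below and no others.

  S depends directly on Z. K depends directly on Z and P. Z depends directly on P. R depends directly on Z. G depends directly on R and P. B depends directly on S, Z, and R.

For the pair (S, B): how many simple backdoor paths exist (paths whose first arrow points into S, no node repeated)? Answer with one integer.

A backdoor path from S to B is any simple undirected path whose first edge points into S (i.e. leaves S via a parent).
Parents of S: {Z}.
Enumerating:
  P1: S <- Z <- P -> G <- R -> B
  P2: S <- Z -> K <- P -> G <- R -> B
  P3: S <- Z -> R -> B
  P4: S <- Z -> B
That exhausts the simple backdoor paths. Count: 4.

4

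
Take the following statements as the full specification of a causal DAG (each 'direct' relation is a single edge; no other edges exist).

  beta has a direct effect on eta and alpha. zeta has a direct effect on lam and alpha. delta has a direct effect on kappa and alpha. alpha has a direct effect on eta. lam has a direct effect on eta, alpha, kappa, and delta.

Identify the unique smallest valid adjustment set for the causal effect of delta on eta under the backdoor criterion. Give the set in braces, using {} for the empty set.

{lam}

Variables eligible for adjustment (non-descendants of delta, excluding delta and eta): {beta, lam, zeta}.
Backdoor paths from delta to eta:
  P1: delta <- lam <- zeta -> alpha <- beta -> eta
  P2: delta <- lam <- zeta -> alpha -> eta
  P3: delta <- lam -> alpha <- beta -> eta
  P4: delta <- lam -> alpha -> eta
  P5: delta <- lam -> eta
The empty set is not sufficient: P2 (delta <- lam <- zeta -> alpha -> eta) has no collider blocking it and no conditioned non-collider, so it is open.
Try {lam}:
  P1: blocked at chain node lam ∈ conditioning set.
  P2: blocked at chain node lam ∈ conditioning set.
  P3: blocked at fork node lam ∈ conditioning set.
  P4: blocked at fork node lam ∈ conditioning set.
  P5: blocked at fork node lam ∈ conditioning set.
{lam} contains no descendant of delta and blocks every backdoor path.
No other singleton works — e.g. {zeta} leaves P4 open — so {lam} is the unique smallest valid adjustment set.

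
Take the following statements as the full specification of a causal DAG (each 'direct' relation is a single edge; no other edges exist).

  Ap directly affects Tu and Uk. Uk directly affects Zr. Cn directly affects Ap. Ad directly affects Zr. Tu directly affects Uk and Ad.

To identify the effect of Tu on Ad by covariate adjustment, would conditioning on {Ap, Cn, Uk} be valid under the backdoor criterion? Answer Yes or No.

Backdoor paths from Tu to Ad (paths whose first edge points into Tu):
  P1: Tu <- Ap -> Uk -> Zr <- Ad
Condition 1 (no descendant of Tu in the set): FAILS — Uk is a descendant of Tu.
Condition 2 (every backdoor path blocked by {Ap, Cn, Uk}):
  P1: blocked at fork node Ap ∈ conditioning set.
{Ap, Cn, Uk} does not satisfy the backdoor criterion.

No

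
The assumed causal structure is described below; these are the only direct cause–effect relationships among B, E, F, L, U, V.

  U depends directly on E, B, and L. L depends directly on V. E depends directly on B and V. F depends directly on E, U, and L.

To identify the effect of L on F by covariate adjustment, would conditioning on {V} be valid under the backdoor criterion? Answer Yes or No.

Backdoor paths from L to F (paths whose first edge points into L):
  P1: L <- V -> E <- B -> U -> F
  P2: L <- V -> E -> U -> F
  P3: L <- V -> E -> F
Condition 1 (no descendant of L in the set): holds — descendants of L are {F, U}; none are in {V}.
Condition 2 (every backdoor path blocked by {V}):
  P1: blocked at fork node V ∈ conditioning set.
  P2: blocked at fork node V ∈ conditioning set.
  P3: blocked at fork node V ∈ conditioning set.
{V} satisfies the backdoor criterion.

Yes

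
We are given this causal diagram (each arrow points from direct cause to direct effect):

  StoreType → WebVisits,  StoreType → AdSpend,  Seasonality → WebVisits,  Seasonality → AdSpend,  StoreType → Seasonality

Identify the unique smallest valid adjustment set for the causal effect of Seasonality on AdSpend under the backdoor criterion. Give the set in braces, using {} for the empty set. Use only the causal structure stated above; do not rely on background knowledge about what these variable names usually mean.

Variables eligible for adjustment (non-descendants of Seasonality, excluding Seasonality and AdSpend): {StoreType}.
Backdoor paths from Seasonality to AdSpend:
  P1: Seasonality <- StoreType -> AdSpend
The empty set is not sufficient: P1 (Seasonality <- StoreType -> AdSpend) has no collider blocking it and no conditioned non-collider, so it is open.
Try {StoreType}:
  P1: blocked at fork node StoreType ∈ conditioning set.
{StoreType} contains no descendant of Seasonality and blocks every backdoor path.
{StoreType} is the unique smallest valid adjustment set.

{StoreType}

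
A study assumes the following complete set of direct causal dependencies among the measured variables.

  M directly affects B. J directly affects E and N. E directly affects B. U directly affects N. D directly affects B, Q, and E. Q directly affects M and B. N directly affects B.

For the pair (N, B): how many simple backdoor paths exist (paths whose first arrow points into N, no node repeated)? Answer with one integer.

4

A backdoor path from N to B is any simple undirected path whose first edge points into N (i.e. leaves N via a parent).
Parents of N: {J, U}.
Enumerating:
  P1: N <- J -> E <- D -> Q -> M -> B
  P2: N <- J -> E <- D -> Q -> B
  P3: N <- J -> E <- D -> B
  P4: N <- J -> E -> B
That exhausts the simple backdoor paths. Count: 4.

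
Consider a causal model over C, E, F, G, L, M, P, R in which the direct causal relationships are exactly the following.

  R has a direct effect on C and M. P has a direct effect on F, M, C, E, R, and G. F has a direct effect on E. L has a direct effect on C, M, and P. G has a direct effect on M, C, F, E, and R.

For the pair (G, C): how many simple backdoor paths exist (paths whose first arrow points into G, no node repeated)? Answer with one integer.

A backdoor path from G to C is any simple undirected path whose first edge points into G (i.e. leaves G via a parent).
Parents of G: {P}.
Enumerating:
  P1: G <- P <- L -> C
  P2: G <- P <- L -> M <- R -> C
  P3: G <- P -> R -> C
  P4: G <- P -> R -> M <- L -> C
  P5: G <- P -> C
  P6: G <- P -> M <- L -> C
  P7: G <- P -> M <- R -> C
That exhausts the simple backdoor paths. Count: 7.

7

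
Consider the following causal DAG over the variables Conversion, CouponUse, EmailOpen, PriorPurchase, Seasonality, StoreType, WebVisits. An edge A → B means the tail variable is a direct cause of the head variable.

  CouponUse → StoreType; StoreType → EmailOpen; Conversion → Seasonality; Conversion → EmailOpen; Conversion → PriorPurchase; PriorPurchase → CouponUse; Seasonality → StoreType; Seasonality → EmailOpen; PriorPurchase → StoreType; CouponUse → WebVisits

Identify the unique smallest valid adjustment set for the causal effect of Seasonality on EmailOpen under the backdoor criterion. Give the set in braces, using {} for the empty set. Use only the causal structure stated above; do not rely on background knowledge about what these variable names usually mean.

Variables eligible for adjustment (non-descendants of Seasonality, excluding Seasonality and EmailOpen): {Conversion, CouponUse, PriorPurchase, WebVisits}.
Backdoor paths from Seasonality to EmailOpen:
  P1: Seasonality <- Conversion -> PriorPurchase -> CouponUse -> StoreType -> EmailOpen
  P2: Seasonality <- Conversion -> PriorPurchase -> StoreType -> EmailOpen
  P3: Seasonality <- Conversion -> EmailOpen
The empty set is not sufficient: P1 (Seasonality <- Conversion -> PriorPurchase -> CouponUse -> StoreType -> EmailOpen) has no collider blocking it and no conditioned non-collider, so it is open.
Try {Conversion}:
  P1: blocked at fork node Conversion ∈ conditioning set.
  P2: blocked at fork node Conversion ∈ conditioning set.
  P3: blocked at fork node Conversion ∈ conditioning set.
{Conversion} contains no descendant of Seasonality and blocks every backdoor path.
No other singleton works — e.g. {PriorPurchase} leaves P3 open — so {Conversion} is the unique smallest valid adjustment set.

{Conversion}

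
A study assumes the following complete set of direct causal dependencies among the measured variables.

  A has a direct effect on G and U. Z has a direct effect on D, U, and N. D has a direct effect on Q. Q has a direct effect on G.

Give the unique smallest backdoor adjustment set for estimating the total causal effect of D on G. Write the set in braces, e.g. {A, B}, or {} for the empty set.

Variables eligible for adjustment (non-descendants of D, excluding D and G): {A, N, U, Z}.
Backdoor paths from D to G:
  P1: D <- Z -> U <- A -> G
Each backdoor path contains an unconditioned collider, so every path is already blocked with the empty conditioning set:
  P1: blocked at collider U (neither it nor any descendant is in the conditioning set).
The empty set is therefore the unique smallest valid set.

{}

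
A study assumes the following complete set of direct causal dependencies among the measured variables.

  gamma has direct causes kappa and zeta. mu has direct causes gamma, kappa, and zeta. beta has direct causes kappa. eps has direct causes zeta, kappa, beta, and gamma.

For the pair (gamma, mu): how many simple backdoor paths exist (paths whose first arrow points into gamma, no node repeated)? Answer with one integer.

A backdoor path from gamma to mu is any simple undirected path whose first edge points into gamma (i.e. leaves gamma via a parent).
Parents of gamma: {kappa, zeta}.
Enumerating:
  P1: gamma <- kappa -> beta -> eps <- zeta -> mu
  P2: gamma <- kappa -> eps <- zeta -> mu
  P3: gamma <- kappa -> mu
  P4: gamma <- zeta -> eps <- kappa -> mu
  P5: gamma <- zeta -> eps <- beta <- kappa -> mu
  P6: gamma <- zeta -> mu
That exhausts the simple backdoor paths. Count: 6.

6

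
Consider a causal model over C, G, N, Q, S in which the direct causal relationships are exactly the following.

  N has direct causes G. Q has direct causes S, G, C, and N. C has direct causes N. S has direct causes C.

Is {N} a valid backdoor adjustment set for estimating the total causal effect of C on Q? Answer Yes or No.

Backdoor paths from C to Q (paths whose first edge points into C):
  P1: C <- N <- G -> Q
  P2: C <- N -> Q
Condition 1 (no descendant of C in the set): holds — descendants of C are {Q, S}; none are in {N}.
Condition 2 (every backdoor path blocked by {N}):
  P1: blocked at chain node N ∈ conditioning set.
  P2: blocked at fork node N ∈ conditioning set.
{N} satisfies the backdoor criterion.

Yes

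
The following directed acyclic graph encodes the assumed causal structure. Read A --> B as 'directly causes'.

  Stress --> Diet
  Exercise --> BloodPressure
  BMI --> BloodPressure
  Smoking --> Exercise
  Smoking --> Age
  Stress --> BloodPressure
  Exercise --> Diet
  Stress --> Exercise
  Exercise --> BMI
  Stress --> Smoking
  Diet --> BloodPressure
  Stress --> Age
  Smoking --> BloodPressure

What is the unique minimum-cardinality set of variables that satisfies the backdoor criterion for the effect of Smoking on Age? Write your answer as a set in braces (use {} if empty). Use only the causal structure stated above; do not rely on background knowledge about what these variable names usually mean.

{Stress}

Variables eligible for adjustment (non-descendants of Smoking, excluding Smoking and Age): {Stress}.
Backdoor paths from Smoking to Age:
  P1: Smoking <- Stress -> Age
The empty set is not sufficient: P1 (Smoking <- Stress -> Age) has no collider blocking it and no conditioned non-collider, so it is open.
Try {Stress}:
  P1: blocked at fork node Stress ∈ conditioning set.
{Stress} contains no descendant of Smoking and blocks every backdoor path.
{Stress} is the unique smallest valid adjustment set.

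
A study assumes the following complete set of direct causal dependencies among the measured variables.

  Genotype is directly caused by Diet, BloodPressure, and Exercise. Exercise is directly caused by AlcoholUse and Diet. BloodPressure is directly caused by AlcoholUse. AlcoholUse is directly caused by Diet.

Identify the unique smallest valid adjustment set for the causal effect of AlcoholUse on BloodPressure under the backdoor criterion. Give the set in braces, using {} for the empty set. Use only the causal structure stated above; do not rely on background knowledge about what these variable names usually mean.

{}

Variables eligible for adjustment (non-descendants of AlcoholUse, excluding AlcoholUse and BloodPressure): {Diet}.
Backdoor paths from AlcoholUse to BloodPressure:
  P1: AlcoholUse <- Diet -> Exercise -> Genotype <- BloodPressure
  P2: AlcoholUse <- Diet -> Genotype <- BloodPressure
Each backdoor path contains an unconditioned collider, so every path is already blocked with the empty conditioning set:
  P1: blocked at collider Genotype (neither it nor any descendant is in the conditioning set).
  P2: blocked at collider Genotype (neither it nor any descendant is in the conditioning set).
The empty set is therefore the unique smallest valid set.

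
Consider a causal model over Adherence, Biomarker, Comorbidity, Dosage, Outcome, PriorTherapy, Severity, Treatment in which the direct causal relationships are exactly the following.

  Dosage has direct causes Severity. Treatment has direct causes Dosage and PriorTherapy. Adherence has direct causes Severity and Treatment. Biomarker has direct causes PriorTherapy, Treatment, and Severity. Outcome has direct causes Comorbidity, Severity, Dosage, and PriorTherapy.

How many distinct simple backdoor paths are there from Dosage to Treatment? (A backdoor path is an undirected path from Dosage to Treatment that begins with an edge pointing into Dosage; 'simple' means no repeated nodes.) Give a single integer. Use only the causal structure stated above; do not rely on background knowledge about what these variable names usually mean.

5

A backdoor path from Dosage to Treatment is any simple undirected path whose first edge points into Dosage (i.e. leaves Dosage via a parent).
Parents of Dosage: {Severity}.
Enumerating:
  P1: Dosage <- Severity -> Biomarker <- PriorTherapy -> Treatment
  P2: Dosage <- Severity -> Biomarker <- Treatment
  P3: Dosage <- Severity -> Outcome <- PriorTherapy -> Treatment
  P4: Dosage <- Severity -> Outcome <- PriorTherapy -> Biomarker <- Treatment
  P5: Dosage <- Severity -> Adherence <- Treatment
That exhausts the simple backdoor paths. Count: 5.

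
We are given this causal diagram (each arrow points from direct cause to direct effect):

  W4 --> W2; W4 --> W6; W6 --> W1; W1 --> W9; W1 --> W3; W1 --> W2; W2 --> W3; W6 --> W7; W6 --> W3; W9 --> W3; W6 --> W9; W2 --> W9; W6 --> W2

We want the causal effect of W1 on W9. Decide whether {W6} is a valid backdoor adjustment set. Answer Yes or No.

Backdoor paths from W1 to W9 (paths whose first edge points into W1):
  P1: W1 <- W6 <- W4 -> W2 -> W9
  P2: W1 <- W6 <- W4 -> W2 -> W3 <- W9
  P3: W1 <- W6 -> W2 -> W9
  P4: W1 <- W6 -> W2 -> W3 <- W9
  P5: W1 <- W6 -> W9
  P6: W1 <- W6 -> W3 <- W2 -> W9
  P7: W1 <- W6 -> W3 <- W9
Condition 1 (no descendant of W1 in the set): holds — descendants of W1 are {W2, W3, W9}; none are in {W6}.
Condition 2 (every backdoor path blocked by {W6}):
  P1: blocked at chain node W6 ∈ conditioning set.
  P2: blocked at chain node W6 ∈ conditioning set.
  P3: blocked at fork node W6 ∈ conditioning set.
  P4: blocked at fork node W6 ∈ conditioning set.
  P5: blocked at fork node W6 ∈ conditioning set.
  P6: blocked at fork node W6 ∈ conditioning set.
  P7: blocked at fork node W6 ∈ conditioning set.
{W6} satisfies the backdoor criterion.

Yes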